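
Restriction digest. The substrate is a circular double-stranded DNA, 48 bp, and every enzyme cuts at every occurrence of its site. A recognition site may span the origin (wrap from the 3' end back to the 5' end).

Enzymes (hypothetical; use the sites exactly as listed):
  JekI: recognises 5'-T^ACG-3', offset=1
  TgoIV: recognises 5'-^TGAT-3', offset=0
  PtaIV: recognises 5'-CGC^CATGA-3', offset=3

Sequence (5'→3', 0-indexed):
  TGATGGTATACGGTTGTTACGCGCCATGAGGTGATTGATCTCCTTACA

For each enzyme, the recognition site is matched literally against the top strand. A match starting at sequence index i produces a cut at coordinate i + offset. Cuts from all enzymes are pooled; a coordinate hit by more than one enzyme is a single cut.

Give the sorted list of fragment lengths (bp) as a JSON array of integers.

Site scan:
  JekI (TACG, off=1): starts [8, 17] → cuts [9, 18]
  TgoIV (TGAT, off=0): starts [0, 31, 35] → cuts [0, 31, 35]
  PtaIV (CGCCATGA, off=3): starts [21] → cuts [24]

All cut coordinates (distinct, sorted): [0, 9, 18, 24, 31, 35]

Fragment lengths:
  0→9: 9 bp
  9→18: 9 bp
  18→24: 6 bp
  24→31: 7 bp
  31→35: 4 bp
  35→0 (wrap): 48-35+0 = 13 bp

[4,6,7,9,9,13]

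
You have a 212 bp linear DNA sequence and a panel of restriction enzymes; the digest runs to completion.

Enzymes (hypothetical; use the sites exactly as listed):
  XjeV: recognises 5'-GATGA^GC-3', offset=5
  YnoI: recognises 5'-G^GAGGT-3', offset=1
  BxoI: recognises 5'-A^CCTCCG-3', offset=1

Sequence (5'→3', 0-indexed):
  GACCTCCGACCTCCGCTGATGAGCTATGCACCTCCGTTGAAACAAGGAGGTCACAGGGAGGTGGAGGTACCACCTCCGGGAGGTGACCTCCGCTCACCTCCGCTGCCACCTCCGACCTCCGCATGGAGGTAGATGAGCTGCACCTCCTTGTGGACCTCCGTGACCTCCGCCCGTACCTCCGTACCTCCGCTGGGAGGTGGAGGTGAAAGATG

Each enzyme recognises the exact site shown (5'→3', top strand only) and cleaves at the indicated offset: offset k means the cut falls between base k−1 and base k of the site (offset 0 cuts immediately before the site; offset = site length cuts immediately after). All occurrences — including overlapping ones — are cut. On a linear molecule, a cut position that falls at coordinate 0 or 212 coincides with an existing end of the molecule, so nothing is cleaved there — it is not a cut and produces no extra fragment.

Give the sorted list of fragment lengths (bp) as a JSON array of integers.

Scan for sites:
  XjeV GATGAGC/5: at [17, 131] ⇒ [22, 136]
  YnoI GGAGGT/1: at [45, 56, 62, 78, 124, 192, 198] ⇒ [46, 57, 63, 79, 125, 193, 199]
  BxoI ACCTCCG/1: at [1, 8, 29, 71, 85, 95, 107, 114, 153, 162, 174, 182] ⇒ [2, 9, 30, 72, 86, 96, 108, 115, 154, 163, 175, 183]

Pooled cuts: [2, 9, 22, 30, 46, 57, 63, 72, 79, 86, 96, 108, 115, 125, 136, 154, 163, 175, 183, 193, 199]

Fragment lengths:
  [0,2): 2 bp
  [2,9): 7 bp
  [9,22): 13 bp
  [22,30): 8 bp
  [30,46): 16 bp
  [46,57): 11 bp
  [57,63): 6 bp
  [63,72): 9 bp
  [72,79): 7 bp
  [79,86): 7 bp
  [86,96): 10 bp
  [96,108): 12 bp
  [108,115): 7 bp
  [115,125): 10 bp
  [125,136): 11 bp
  [136,154): 18 bp
  [154,163): 9 bp
  [163,175): 12 bp
  [175,183): 8 bp
  [183,193): 10 bp
  [193,199): 6 bp
  [199,212): 13 bp

[2,6,6,7,7,7,7,8,8,9,9,10,10,10,11,11,12,12,13,13,16,18]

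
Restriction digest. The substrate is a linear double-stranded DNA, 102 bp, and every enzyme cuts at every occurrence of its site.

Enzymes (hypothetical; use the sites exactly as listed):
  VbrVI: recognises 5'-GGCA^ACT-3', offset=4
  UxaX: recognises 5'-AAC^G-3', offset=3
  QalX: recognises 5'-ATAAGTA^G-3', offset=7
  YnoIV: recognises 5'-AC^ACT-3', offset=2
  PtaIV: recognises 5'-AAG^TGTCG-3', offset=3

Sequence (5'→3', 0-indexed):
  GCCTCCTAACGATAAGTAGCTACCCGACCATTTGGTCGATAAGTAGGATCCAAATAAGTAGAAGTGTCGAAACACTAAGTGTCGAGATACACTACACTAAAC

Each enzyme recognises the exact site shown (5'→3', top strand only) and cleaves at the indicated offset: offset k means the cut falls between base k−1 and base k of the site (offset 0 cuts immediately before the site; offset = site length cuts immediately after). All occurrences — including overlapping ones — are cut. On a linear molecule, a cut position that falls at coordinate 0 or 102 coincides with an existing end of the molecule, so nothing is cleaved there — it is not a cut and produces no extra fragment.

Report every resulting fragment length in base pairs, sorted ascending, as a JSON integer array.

[4,5,6,7,8,9,10,11,15,27]

Site scan:
  VbrVI (GGCAACT, off=4): no sites
  UxaX AACG/3: at [7] ⇒ [10]
  QalX ATAAGTAG/7: at [11, 38, 53] ⇒ [18, 45, 60]
  YnoIV ACACT/2: at [71, 88, 93] ⇒ [73, 90, 95]
  PtaIV AAGTGTCG/3: at [61, 76] ⇒ [64, 79]

Pooled cuts: [10, 18, 45, 60, 64, 73, 79, 90, 95]

Fragments:
  [0,10): 10 bp
  [10,18): 8 bp
  [18,45): 27 bp
  [45,60): 15 bp
  [60,64): 4 bp
  [64,73): 9 bp
  [73,79): 6 bp
  [79,90): 11 bp
  [90,95): 5 bp
  [95,102): 7 bp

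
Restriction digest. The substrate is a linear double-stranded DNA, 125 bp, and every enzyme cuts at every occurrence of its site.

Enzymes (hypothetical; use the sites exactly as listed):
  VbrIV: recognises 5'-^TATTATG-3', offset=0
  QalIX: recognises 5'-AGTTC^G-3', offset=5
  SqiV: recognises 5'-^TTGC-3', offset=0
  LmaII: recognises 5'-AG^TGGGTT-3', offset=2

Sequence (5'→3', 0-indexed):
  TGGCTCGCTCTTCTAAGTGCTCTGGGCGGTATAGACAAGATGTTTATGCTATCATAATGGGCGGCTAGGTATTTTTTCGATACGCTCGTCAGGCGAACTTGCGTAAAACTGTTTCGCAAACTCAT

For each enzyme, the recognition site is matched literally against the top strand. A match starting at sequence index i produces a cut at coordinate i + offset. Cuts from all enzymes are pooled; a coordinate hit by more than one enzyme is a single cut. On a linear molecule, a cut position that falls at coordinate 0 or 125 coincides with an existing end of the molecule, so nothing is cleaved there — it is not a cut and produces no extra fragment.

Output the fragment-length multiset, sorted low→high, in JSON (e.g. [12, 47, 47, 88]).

[27,98]

Per-enzyme occurrences:
  VbrIV (TATTATG, off=0): no sites
  QalIX (AGTTCG, off=5): no sites
  SqiV TTGC/0: at [98] ⇒ [98]
  LmaII (AGTGGGTT, off=2): no sites

Pooled cuts: [98]

Fragments:
  [0,98): 98 bp
  [98,125): 27 bp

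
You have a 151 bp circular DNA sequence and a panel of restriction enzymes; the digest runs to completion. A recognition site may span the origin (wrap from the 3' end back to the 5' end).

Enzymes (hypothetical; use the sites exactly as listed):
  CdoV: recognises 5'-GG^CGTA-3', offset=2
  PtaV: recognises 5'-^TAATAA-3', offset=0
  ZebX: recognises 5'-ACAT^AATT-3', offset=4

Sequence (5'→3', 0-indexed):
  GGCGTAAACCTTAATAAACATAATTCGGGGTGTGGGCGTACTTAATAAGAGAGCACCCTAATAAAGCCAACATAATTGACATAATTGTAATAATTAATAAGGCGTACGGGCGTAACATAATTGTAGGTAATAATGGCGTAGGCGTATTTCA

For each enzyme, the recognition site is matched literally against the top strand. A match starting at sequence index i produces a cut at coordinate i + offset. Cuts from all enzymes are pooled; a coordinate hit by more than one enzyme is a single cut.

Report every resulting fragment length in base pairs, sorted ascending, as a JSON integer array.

Per-enzyme occurrences:
  CdoV GGCGTA/2: at [0, 34, 100, 108, 134, 140] ⇒ [2, 36, 102, 110, 136, 142]
  PtaV TAATAA/0: at [11, 42, 58, 87, 94, 127] ⇒ [11, 42, 58, 87, 94, 127]
  ZebX ACATAATT/4: at [17, 69, 78, 114] ⇒ [21, 73, 82, 118]

Pooled cuts: [2, 11, 21, 36, 42, 58, 73, 82, 87, 94, 102, 110, 118, 127, 136, 142]

Fragment lengths:
  2→11: 9 bp
  11→21: 10 bp
  21→36: 15 bp
  36→42: 6 bp
  42→58: 16 bp
  58→73: 15 bp
  73→82: 9 bp
  82→87: 5 bp
  87→94: 7 bp
  94→102: 8 bp
  102→110: 8 bp
  110→118: 8 bp
  118→127: 9 bp
  127→136: 9 bp
  136→142: 6 bp
  142→2 (wrap): 151-142+2 = 11 bp

[5,6,6,7,8,8,8,9,9,9,9,10,11,15,15,16]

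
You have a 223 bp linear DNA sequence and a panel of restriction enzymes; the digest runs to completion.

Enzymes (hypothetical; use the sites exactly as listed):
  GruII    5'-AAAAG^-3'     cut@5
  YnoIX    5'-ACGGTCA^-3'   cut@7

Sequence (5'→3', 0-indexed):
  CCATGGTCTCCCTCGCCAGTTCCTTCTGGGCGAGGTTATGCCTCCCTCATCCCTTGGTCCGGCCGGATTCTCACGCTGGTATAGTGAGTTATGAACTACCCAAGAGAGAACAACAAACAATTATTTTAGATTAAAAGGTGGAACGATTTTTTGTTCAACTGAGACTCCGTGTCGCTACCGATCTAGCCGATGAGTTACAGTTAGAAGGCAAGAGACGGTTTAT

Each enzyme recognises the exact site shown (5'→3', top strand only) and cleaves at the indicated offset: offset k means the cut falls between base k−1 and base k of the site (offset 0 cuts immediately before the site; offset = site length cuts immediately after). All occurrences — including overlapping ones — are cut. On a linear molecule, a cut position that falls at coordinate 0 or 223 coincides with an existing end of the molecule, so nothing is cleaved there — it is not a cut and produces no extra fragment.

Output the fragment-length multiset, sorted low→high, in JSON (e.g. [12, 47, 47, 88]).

[86,137]

Site scan:
  GruII (AAAAG, off=5): starts [132] → cuts [137]
  YnoIX (ACGGTCA, off=7): no sites

All cut coordinates (distinct, sorted): [137]

Fragments:
  [0,137): 137 bp
  [137,223): 86 bp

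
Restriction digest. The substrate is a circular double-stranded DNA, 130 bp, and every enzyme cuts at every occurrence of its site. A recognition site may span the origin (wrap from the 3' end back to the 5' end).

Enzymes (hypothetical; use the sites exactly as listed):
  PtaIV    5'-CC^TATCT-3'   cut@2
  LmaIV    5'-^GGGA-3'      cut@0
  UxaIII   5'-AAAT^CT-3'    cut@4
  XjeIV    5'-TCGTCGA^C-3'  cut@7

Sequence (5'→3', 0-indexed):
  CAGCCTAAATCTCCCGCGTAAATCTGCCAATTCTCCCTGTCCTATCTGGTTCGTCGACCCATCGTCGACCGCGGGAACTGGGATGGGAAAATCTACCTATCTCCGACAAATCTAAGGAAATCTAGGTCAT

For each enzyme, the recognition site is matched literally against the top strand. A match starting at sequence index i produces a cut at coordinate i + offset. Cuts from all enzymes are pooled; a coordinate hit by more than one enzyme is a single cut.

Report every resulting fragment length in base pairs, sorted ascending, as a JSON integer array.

[4,5,5,7,8,10,11,13,14,15,19,19]

Scan for sites:
  PtaIV CCTATCT/2: at [40, 95] ⇒ [42, 97]
  LmaIV GGGA/0: at [72, 79, 84] ⇒ [72, 79, 84]
  UxaIII AAATCT/4: at [6, 19, 88, 107, 117] ⇒ [10, 23, 92, 111, 121]
  XjeIV TCGTCGAC/7: at [50, 61] ⇒ [57, 68]

All cut coordinates (distinct, sorted): [10, 23, 42, 57, 68, 72, 79, 84, 92, 97, 111, 121]

Fragment lengths:
  10→23: 13 bp
  23→42: 19 bp
  42→57: 15 bp
  57→68: 11 bp
  68→72: 4 bp
  72→79: 7 bp
  79→84: 5 bp
  84→92: 8 bp
  92→97: 5 bp
  97→111: 14 bp
  111→121: 10 bp
  121→10 (wrap): 130-121+10 = 19 bp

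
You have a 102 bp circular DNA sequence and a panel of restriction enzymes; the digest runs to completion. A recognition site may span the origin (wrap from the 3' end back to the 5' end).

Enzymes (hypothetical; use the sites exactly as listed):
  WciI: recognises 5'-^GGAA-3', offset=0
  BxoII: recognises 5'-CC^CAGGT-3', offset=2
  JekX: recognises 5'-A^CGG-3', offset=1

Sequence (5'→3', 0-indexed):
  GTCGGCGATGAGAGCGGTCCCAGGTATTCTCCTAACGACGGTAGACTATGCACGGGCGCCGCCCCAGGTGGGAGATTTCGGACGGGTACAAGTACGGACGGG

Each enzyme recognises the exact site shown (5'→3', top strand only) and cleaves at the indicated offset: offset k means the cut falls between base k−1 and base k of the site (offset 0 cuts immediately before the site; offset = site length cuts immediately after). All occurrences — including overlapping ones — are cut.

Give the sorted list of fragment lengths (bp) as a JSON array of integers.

[4,12,12,14,18,18,24]

Scan for sites:
  WciI (GGAA, off=0): no sites
  BxoII CCCAGGT/2: at [18, 62] ⇒ [20, 64]
  JekX ACGG/1: at [37, 51, 81, 93, 97] ⇒ [38, 52, 82, 94, 98]

Pooled cuts: [20, 38, 52, 64, 82, 94, 98]

Fragment lengths:
  20→38: 18 bp
  38→52: 14 bp
  52→64: 12 bp
  64→82: 18 bp
  82→94: 12 bp
  94→98: 4 bp
  98→20 (wrap): 102-98+20 = 24 bp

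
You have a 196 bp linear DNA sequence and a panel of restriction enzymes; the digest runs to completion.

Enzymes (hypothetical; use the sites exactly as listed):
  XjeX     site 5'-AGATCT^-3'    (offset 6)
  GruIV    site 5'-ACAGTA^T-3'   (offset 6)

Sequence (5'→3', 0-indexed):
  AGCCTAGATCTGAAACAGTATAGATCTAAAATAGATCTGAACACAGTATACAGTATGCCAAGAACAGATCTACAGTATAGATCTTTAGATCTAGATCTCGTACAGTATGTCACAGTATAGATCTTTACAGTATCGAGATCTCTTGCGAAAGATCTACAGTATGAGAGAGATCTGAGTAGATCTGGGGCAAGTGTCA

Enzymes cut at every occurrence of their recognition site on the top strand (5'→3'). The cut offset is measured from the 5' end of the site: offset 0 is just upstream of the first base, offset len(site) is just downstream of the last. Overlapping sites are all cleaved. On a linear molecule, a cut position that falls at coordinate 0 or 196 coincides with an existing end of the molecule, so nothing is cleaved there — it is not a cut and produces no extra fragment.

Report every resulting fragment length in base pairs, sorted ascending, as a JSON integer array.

Per-enzyme occurrences:
  XjeX (AGATCT, off=6): starts [5, 21, 32, 65, 78, 86, 92, 118, 135, 149, 167, 177] → cuts [11, 27, 38, 71, 84, 92, 98, 124, 141, 155, 173, 183]
  GruIV (ACAGTAT, off=6): starts [14, 42, 49, 71, 101, 111, 126, 155] → cuts [20, 48, 55, 77, 107, 117, 132, 161]

Pooled cuts: [11, 20, 27, 38, 48, 55, 71, 77, 84, 92, 98, 107, 117, 124, 132, 141, 155, 161, 173, 183]

Fragments:
  [0,11): 11 bp
  [11,20): 9 bp
  [20,27): 7 bp
  [27,38): 11 bp
  [38,48): 10 bp
  [48,55): 7 bp
  [55,71): 16 bp
  [71,77): 6 bp
  [77,84): 7 bp
  [84,92): 8 bp
  [92,98): 6 bp
  [98,107): 9 bp
  [107,117): 10 bp
  [117,124): 7 bp
  [124,132): 8 bp
  [132,141): 9 bp
  [141,155): 14 bp
  [155,161): 6 bp
  [161,173): 12 bp
  [173,183): 10 bp
  [183,196): 13 bp

[6,6,6,7,7,7,7,8,8,9,9,9,10,10,10,11,11,12,13,14,16]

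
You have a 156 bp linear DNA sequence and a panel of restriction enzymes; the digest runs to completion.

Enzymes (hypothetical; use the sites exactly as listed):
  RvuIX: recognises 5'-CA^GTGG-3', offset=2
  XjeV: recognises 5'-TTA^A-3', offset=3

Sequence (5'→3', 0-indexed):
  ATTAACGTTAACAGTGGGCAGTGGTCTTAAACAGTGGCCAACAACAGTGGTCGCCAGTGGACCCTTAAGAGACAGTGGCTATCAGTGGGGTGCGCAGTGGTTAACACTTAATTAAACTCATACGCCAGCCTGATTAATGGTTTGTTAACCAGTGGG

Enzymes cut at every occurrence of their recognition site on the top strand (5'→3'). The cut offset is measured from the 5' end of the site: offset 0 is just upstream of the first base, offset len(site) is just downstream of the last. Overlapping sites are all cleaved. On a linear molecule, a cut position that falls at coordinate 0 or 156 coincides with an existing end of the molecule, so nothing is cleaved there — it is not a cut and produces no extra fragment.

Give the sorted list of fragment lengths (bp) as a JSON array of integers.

Scan for sites:
  RvuIX CAGTGG/2: at [11, 18, 31, 44, 54, 72, 82, 94, 149] ⇒ [13, 20, 33, 46, 56, 74, 84, 96, 151]
  XjeV TTAA/3: at [1, 7, 26, 64, 100, 107, 111, 133, 144] ⇒ [4, 10, 29, 67, 103, 110, 114, 136, 147]

All cut coordinates (distinct, sorted): [4, 10, 13, 20, 29, 33, 46, 56, 67, 74, 84, 96, 103, 110, 114, 136, 147, 151]

Fragments:
  [0,4): 4 bp
  [4,10): 6 bp
  [10,13): 3 bp
  [13,20): 7 bp
  [20,29): 9 bp
  [29,33): 4 bp
  [33,46): 13 bp
  [46,56): 10 bp
  [56,67): 11 bp
  [67,74): 7 bp
  [74,84): 10 bp
  [84,96): 12 bp
  [96,103): 7 bp
  [103,110): 7 bp
  [110,114): 4 bp
  [114,136): 22 bp
  [136,147): 11 bp
  [147,151): 4 bp
  [151,156): 5 bp

[3,4,4,4,4,5,6,7,7,7,7,9,10,10,11,11,12,13,22]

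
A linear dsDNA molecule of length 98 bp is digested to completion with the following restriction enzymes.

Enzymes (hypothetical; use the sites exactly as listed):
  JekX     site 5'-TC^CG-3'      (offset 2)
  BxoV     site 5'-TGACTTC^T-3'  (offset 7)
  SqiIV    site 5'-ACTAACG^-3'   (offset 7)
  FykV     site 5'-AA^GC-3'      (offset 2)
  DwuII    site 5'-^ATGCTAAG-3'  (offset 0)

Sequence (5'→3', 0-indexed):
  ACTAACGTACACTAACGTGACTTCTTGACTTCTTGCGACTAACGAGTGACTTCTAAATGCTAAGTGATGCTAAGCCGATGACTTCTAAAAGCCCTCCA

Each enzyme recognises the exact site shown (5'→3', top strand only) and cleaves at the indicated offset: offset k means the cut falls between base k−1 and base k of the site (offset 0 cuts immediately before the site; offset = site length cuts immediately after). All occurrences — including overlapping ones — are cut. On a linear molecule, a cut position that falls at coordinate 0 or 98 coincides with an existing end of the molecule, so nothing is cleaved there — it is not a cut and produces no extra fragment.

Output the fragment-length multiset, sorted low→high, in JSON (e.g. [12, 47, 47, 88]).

[3,5,7,7,7,8,8,9,10,10,12,12]

Site scan:
  JekX (TCCG, off=2): no sites
  BxoV TGACTTCT/7: at [17, 25, 46, 78] ⇒ [24, 32, 53, 85]
  SqiIV ACTAACG/7: at [0, 10, 37] ⇒ [7, 17, 44]
  FykV AAGC/2: at [71, 88] ⇒ [73, 90]
  DwuII ATGCTAAG/0: at [56, 66] ⇒ [56, 66]

Pooled cuts: [7, 17, 24, 32, 44, 53, 56, 66, 73, 85, 90]

Fragments:
  [0,7): 7 bp
  [7,17): 10 bp
  [17,24): 7 bp
  [24,32): 8 bp
  [32,44): 12 bp
  [44,53): 9 bp
  [53,56): 3 bp
  [56,66): 10 bp
  [66,73): 7 bp
  [73,85): 12 bp
  [85,90): 5 bp
  [90,98): 8 bp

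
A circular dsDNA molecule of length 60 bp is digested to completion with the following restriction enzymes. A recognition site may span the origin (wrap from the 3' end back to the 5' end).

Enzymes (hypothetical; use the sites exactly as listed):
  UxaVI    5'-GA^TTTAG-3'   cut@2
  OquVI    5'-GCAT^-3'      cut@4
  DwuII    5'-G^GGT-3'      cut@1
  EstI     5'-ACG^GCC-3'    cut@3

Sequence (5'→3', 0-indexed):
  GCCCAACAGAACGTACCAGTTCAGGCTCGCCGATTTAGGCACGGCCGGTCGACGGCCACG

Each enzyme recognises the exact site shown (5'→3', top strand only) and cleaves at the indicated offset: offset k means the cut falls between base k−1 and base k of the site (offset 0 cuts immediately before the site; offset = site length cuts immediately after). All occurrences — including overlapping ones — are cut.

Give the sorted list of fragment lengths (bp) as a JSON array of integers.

[6,10,11,33]

Per-enzyme occurrences:
  UxaVI GATTTAG/2: at [31] ⇒ [33]
  OquVI (GCAT, off=4): no sites
  DwuII (GGGT, off=1): no sites
  EstI ACGGCC/3: at [40, 51, 57] ⇒ [0, 43, 54]

Pooled cuts: [0, 33, 43, 54]

Fragment lengths:
  0→33: 33 bp
  33→43: 10 bp
  43→54: 11 bp
  54→0 (wrap): 60-54+0 = 6 bp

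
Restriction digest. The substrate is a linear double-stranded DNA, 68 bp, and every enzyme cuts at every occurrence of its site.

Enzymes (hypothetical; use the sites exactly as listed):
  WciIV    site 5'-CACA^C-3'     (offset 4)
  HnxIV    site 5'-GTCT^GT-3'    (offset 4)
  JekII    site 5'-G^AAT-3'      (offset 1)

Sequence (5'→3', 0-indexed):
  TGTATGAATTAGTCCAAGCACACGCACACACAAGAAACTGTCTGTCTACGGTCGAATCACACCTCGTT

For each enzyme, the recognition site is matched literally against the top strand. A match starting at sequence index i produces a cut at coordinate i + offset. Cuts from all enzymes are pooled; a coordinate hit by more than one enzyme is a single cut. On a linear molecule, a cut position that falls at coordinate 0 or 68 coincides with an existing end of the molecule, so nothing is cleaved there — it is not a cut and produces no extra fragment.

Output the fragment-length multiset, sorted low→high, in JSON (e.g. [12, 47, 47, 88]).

Site scan:
  WciIV CACAC/4: at [18, 24, 26, 57] ⇒ [22, 28, 30, 61]
  HnxIV GTCTGT/4: at [39] ⇒ [43]
  JekII GAAT/1: at [5, 53] ⇒ [6, 54]

All cut coordinates (distinct, sorted): [6, 22, 28, 30, 43, 54, 61]

Fragments:
  [0,6): 6 bp
  [6,22): 16 bp
  [22,28): 6 bp
  [28,30): 2 bp
  [30,43): 13 bp
  [43,54): 11 bp
  [54,61): 7 bp
  [61,68): 7 bp

[2,6,6,7,7,11,13,16]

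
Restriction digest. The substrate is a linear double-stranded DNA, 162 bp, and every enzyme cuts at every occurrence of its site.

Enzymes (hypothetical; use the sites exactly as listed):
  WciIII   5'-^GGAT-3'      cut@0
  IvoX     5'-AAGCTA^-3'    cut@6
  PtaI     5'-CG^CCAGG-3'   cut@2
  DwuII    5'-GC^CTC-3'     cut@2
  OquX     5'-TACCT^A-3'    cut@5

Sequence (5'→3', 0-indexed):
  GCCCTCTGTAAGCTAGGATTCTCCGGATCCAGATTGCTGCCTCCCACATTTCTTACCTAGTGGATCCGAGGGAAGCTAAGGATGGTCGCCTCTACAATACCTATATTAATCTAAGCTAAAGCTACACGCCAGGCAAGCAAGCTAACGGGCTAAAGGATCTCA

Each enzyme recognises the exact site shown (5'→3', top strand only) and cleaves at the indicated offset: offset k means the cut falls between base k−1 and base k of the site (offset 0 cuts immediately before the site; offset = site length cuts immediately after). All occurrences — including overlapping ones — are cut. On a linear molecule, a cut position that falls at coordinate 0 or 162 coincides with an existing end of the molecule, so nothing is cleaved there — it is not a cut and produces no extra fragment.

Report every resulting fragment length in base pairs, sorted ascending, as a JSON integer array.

Per-enzyme occurrences:
  WciIII GGAT/0: at [15, 24, 61, 79, 154] ⇒ [15, 24, 61, 79, 154]
  IvoX AAGCTA/6: at [9, 72, 112, 118, 138] ⇒ [15, 78, 118, 124, 144]
  PtaI CGCCAGG/2: at [126] ⇒ [128]
  DwuII GCCTC/2: at [38, 87] ⇒ [40, 89]
  OquX TACCTA/5: at [53, 97] ⇒ [58, 102]

Pooled cuts: [15, 24, 40, 58, 61, 78, 79, 89, 102, 118, 124, 128, 144, 154]

Fragment lengths:
  [0,15): 15 bp
  [15,24): 9 bp
  [24,40): 16 bp
  [40,58): 18 bp
  [58,61): 3 bp
  [61,78): 17 bp
  [78,79): 1 bp
  [79,89): 10 bp
  [89,102): 13 bp
  [102,118): 16 bp
  [118,124): 6 bp
  [124,128): 4 bp
  [128,144): 16 bp
  [144,154): 10 bp
  [154,162): 8 bp

[1,3,4,6,8,9,10,10,13,15,16,16,16,17,18]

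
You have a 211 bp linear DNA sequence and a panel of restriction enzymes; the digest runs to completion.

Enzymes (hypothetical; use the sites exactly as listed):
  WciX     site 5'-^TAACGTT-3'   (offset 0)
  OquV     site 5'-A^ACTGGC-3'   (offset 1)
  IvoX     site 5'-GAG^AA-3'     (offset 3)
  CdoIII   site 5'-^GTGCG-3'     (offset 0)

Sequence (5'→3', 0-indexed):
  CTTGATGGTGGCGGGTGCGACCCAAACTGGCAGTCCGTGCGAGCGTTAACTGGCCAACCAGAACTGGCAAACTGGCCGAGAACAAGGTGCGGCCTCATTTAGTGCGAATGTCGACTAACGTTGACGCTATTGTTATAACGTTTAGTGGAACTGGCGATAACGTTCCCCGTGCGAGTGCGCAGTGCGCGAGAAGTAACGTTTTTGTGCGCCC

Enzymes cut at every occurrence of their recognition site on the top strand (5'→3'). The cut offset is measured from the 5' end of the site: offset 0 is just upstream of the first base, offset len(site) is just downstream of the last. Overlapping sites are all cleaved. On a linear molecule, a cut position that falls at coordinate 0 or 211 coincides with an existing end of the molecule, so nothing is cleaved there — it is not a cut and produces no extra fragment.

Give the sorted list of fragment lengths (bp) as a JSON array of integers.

Per-enzyme occurrences:
  WciX TAACGTT/0: at [115, 135, 157, 193] ⇒ [115, 135, 157, 193]
  OquV AACTGGC/1: at [24, 47, 61, 69, 148] ⇒ [25, 48, 62, 70, 149]
  IvoX GAGAA/3: at [77, 187] ⇒ [80, 190]
  CdoIII GTGCG/0: at [14, 36, 86, 101, 168, 174, 181, 203] ⇒ [14, 36, 86, 101, 168, 174, 181, 203]

Pooled cuts: [14, 25, 36, 48, 62, 70, 80, 86, 101, 115, 135, 149, 157, 168, 174, 181, 190, 193, 203]

Fragment lengths:
  [0,14): 14 bp
  [14,25): 11 bp
  [25,36): 11 bp
  [36,48): 12 bp
  [48,62): 14 bp
  [62,70): 8 bp
  [70,80): 10 bp
  [80,86): 6 bp
  [86,101): 15 bp
  [101,115): 14 bp
  [115,135): 20 bp
  [135,149): 14 bp
  [149,157): 8 bp
  [157,168): 11 bp
  [168,174): 6 bp
  [174,181): 7 bp
  [181,190): 9 bp
  [190,193): 3 bp
  [193,203): 10 bp
  [203,211): 8 bp

[3,6,6,7,8,8,8,9,10,10,11,11,11,12,14,14,14,14,15,20]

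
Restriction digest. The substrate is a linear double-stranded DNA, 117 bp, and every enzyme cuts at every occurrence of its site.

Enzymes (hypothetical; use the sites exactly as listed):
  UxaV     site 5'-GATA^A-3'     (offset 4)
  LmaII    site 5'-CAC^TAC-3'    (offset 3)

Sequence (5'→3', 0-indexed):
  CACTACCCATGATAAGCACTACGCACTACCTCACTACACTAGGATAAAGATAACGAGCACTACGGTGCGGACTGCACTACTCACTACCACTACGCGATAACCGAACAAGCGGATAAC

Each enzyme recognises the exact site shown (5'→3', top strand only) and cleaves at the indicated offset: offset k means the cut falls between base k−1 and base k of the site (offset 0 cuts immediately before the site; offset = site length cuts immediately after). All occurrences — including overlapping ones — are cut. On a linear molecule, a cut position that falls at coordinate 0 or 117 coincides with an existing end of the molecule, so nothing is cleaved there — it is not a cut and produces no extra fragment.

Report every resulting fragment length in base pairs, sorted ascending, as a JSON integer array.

[2,3,5,6,6,7,7,8,8,9,11,12,16,17]

Per-enzyme occurrences:
  UxaV GATAA/4: at [10, 42, 48, 95, 111] ⇒ [14, 46, 52, 99, 115]
  LmaII CACTAC/3: at [0, 16, 23, 31, 57, 74, 81, 87] ⇒ [3, 19, 26, 34, 60, 77, 84, 90]

All cut coordinates (distinct, sorted): [3, 14, 19, 26, 34, 46, 52, 60, 77, 84, 90, 99, 115]

Fragment lengths:
  [0,3): 3 bp
  [3,14): 11 bp
  [14,19): 5 bp
  [19,26): 7 bp
  [26,34): 8 bp
  [34,46): 12 bp
  [46,52): 6 bp
  [52,60): 8 bp
  [60,77): 17 bp
  [77,84): 7 bp
  [84,90): 6 bp
  [90,99): 9 bp
  [99,115): 16 bp
  [115,117): 2 bp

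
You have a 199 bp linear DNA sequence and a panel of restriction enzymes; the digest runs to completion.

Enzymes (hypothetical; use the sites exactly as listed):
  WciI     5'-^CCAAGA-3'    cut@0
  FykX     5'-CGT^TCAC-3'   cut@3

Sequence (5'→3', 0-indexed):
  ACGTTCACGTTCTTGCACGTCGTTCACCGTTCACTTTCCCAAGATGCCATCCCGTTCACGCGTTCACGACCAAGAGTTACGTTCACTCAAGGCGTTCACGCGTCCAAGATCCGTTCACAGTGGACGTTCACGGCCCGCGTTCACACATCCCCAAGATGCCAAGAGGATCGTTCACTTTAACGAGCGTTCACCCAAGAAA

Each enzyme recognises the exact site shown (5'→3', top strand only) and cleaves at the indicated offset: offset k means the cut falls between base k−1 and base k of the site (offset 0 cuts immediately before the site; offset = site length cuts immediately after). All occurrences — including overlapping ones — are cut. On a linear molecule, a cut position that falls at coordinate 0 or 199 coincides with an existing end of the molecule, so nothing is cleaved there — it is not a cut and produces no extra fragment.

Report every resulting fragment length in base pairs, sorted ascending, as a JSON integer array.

[4,4,6,7,8,8,8,8,8,10,11,13,13,13,13,13,16,17,19]

Scan for sites:
  WciI CCAAGA/0: at [38, 69, 103, 150, 158, 191] ⇒ [38, 69, 103, 150, 158, 191]
  FykX CGTTCAC/3: at [1, 20, 27, 52, 60, 79, 92, 111, 124, 137, 168, 184] ⇒ [4, 23, 30, 55, 63, 82, 95, 114, 127, 140, 171, 187]

Pooled cuts: [4, 23, 30, 38, 55, 63, 69, 82, 95, 103, 114, 127, 140, 150, 158, 171, 187, 191]

Fragments:
  [0,4): 4 bp
  [4,23): 19 bp
  [23,30): 7 bp
  [30,38): 8 bp
  [38,55): 17 bp
  [55,63): 8 bp
  [63,69): 6 bp
  [69,82): 13 bp
  [82,95): 13 bp
  [95,103): 8 bp
  [103,114): 11 bp
  [114,127): 13 bp
  [127,140): 13 bp
  [140,150): 10 bp
  [150,158): 8 bp
  [158,171): 13 bp
  [171,187): 16 bp
  [187,191): 4 bp
  [191,199): 8 bp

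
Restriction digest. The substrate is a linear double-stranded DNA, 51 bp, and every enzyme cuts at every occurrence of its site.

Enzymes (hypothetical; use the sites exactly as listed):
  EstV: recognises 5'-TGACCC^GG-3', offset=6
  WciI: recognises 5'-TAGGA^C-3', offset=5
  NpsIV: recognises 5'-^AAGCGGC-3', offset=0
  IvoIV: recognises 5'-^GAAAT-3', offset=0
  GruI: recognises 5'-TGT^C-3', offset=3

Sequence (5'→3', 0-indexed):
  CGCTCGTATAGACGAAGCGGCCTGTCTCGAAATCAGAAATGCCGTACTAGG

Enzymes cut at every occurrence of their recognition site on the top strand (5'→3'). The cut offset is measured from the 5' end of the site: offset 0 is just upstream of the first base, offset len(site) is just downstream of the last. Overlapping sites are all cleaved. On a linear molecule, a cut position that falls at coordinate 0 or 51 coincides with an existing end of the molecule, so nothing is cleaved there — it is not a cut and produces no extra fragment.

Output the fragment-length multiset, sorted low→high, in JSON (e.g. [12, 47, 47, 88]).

[3,7,11,14,16]

Site scan:
  EstV (TGACCCGG, off=6): no sites
  WciI (TAGGAC, off=5): no sites
  NpsIV AAGCGGC/0: at [14] ⇒ [14]
  IvoIV GAAAT/0: at [28, 35] ⇒ [28, 35]
  GruI TGTC/3: at [22] ⇒ [25]

Pooled cuts: [14, 25, 28, 35]

Fragments:
  [0,14): 14 bp
  [14,25): 11 bp
  [25,28): 3 bp
  [28,35): 7 bp
  [35,51): 16 bp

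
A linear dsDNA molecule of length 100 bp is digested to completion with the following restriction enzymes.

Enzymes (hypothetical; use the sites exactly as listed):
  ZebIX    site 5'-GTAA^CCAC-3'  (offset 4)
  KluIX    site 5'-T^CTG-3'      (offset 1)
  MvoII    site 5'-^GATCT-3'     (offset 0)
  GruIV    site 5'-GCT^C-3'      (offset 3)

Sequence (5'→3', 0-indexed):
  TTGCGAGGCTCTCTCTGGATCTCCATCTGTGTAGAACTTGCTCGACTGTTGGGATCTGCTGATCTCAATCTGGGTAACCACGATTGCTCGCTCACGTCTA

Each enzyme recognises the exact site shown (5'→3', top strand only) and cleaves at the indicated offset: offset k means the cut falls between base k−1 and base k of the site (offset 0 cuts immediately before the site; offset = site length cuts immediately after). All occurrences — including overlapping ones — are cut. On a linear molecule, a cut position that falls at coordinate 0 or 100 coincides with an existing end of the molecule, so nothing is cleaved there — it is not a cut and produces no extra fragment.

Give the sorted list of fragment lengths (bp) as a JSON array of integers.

[3,3,4,4,5,8,8,9,9,10,10,11,16]

Site scan:
  ZebIX (GTAACCAC, off=4): starts [73] → cuts [77]
  KluIX (TCTG, off=1): starts [13, 25, 54, 68] → cuts [14, 26, 55, 69]
  MvoII (GATCT, off=0): starts [17, 52, 60] → cuts [17, 52, 60]
  GruIV (GCTC, off=3): starts [7, 39, 85, 89] → cuts [10, 42, 88, 92]

All cut coordinates (distinct, sorted): [10, 14, 17, 26, 42, 52, 55, 60, 69, 77, 88, 92]

Fragments:
  [0,10): 10 bp
  [10,14): 4 bp
  [14,17): 3 bp
  [17,26): 9 bp
  [26,42): 16 bp
  [42,52): 10 bp
  [52,55): 3 bp
  [55,60): 5 bp
  [60,69): 9 bp
  [69,77): 8 bp
  [77,88): 11 bp
  [88,92): 4 bp
  [92,100): 8 bp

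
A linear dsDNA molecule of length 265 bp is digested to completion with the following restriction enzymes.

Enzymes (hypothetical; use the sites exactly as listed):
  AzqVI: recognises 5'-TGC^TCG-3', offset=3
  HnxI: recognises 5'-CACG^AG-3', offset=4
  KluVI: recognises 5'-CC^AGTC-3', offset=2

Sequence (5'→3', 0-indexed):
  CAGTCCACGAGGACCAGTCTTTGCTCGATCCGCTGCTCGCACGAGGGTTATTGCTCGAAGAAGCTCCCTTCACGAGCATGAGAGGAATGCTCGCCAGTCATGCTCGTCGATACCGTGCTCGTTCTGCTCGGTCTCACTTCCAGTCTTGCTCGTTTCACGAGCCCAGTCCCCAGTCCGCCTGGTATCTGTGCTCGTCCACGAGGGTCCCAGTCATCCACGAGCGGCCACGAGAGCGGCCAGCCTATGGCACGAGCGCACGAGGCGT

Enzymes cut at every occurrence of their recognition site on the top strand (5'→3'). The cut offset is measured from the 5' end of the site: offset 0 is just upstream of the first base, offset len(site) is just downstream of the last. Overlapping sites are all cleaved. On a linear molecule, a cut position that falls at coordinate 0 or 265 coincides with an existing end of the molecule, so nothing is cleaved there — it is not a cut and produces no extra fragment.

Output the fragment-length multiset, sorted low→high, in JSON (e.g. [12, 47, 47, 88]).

Site scan:
  AzqVI (TGCTCG, off=3): starts [21, 33, 51, 87, 100, 115, 124, 146, 188] → cuts [24, 36, 54, 90, 103, 118, 127, 149, 191]
  HnxI (CACGAG, off=4): starts [5, 39, 70, 155, 196, 215, 225, 247, 255] → cuts [9, 43, 74, 159, 200, 219, 229, 251, 259]
  KluVI (CCAGTC, off=2): starts [13, 93, 139, 162, 169, 206] → cuts [15, 95, 141, 164, 171, 208]

All cut coordinates (distinct, sorted): [9, 15, 24, 36, 43, 54, 74, 90, 95, 103, 118, 127, 141, 149, 159, 164, 171, 191, 200, 208, 219, 229, 251, 259]

Fragments:
  [0,9): 9 bp
  [9,15): 6 bp
  [15,24): 9 bp
  [24,36): 12 bp
  [36,43): 7 bp
  [43,54): 11 bp
  [54,74): 20 bp
  [74,90): 16 bp
  [90,95): 5 bp
  [95,103): 8 bp
  [103,118): 15 bp
  [118,127): 9 bp
  [127,141): 14 bp
  [141,149): 8 bp
  [149,159): 10 bp
  [159,164): 5 bp
  [164,171): 7 bp
  [171,191): 20 bp
  [191,200): 9 bp
  [200,208): 8 bp
  [208,219): 11 bp
  [219,229): 10 bp
  [229,251): 22 bp
  [251,259): 8 bp
  [259,265): 6 bp

[5,5,6,6,7,7,8,8,8,8,9,9,9,9,10,10,11,11,12,14,15,16,20,20,22]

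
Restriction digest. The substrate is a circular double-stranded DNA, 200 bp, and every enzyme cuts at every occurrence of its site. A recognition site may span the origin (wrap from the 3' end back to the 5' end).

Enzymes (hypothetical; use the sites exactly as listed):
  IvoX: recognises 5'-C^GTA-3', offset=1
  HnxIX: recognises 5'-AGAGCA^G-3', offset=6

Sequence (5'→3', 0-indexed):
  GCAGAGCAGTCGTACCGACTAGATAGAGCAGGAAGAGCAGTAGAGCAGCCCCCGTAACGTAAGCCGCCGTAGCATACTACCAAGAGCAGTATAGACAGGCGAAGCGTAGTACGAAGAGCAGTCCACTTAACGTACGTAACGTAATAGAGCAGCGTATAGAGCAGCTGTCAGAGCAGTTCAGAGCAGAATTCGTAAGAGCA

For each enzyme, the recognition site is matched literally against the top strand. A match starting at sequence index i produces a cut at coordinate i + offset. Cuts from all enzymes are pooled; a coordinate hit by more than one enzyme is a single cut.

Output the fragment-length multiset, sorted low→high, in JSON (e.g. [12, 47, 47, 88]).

Scan for sites:
  IvoX (CGTA, off=1): starts [10, 52, 57, 67, 104, 130, 134, 139, 152, 190] → cuts [11, 53, 58, 68, 105, 131, 135, 140, 153, 191]
  HnxIX (AGAGCAG, off=6): starts [2, 24, 33, 41, 82, 114, 145, 157, 169, 179, 194] → cuts [0, 8, 30, 39, 47, 88, 120, 151, 163, 175, 185]

Pooled cuts: [0, 8, 11, 30, 39, 47, 53, 58, 68, 88, 105, 120, 131, 135, 140, 151, 153, 163, 175, 185, 191]

Fragments:
  0→8: 8 bp
  8→11: 3 bp
  11→30: 19 bp
  30→39: 9 bp
  39→47: 8 bp
  47→53: 6 bp
  53→58: 5 bp
  58→68: 10 bp
  68→88: 20 bp
  88→105: 17 bp
  105→120: 15 bp
  120→131: 11 bp
  131→135: 4 bp
  135→140: 5 bp
  140→151: 11 bp
  151→153: 2 bp
  153→163: 10 bp
  163→175: 12 bp
  175→185: 10 bp
  185→191: 6 bp
  191→0 (wrap): 200-191+0 = 9 bp

[2,3,4,5,5,6,6,8,8,9,9,10,10,10,11,11,12,15,17,19,20]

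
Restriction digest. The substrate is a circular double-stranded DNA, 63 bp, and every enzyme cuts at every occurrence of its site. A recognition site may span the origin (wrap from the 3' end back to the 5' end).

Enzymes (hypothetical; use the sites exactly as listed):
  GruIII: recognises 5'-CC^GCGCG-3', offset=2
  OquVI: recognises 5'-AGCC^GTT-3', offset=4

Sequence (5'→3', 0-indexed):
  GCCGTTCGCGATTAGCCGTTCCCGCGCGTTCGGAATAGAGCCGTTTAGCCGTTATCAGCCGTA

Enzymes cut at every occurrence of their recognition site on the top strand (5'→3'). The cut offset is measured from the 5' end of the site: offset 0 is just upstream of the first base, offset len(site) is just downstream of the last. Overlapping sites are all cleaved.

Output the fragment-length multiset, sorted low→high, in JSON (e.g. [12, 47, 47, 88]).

Site scan:
  GruIII (CCGCGCG, off=2): starts [21] → cuts [23]
  OquVI (AGCCGTT, off=4): starts [13, 38, 46, 62] → cuts [3, 17, 42, 50]

Pooled cuts: [3, 17, 23, 42, 50]

Fragments:
  3→17: 14 bp
  17→23: 6 bp
  23→42: 19 bp
  42→50: 8 bp
  50→3 (wrap): 63-50+3 = 16 bp

[6,8,14,16,19]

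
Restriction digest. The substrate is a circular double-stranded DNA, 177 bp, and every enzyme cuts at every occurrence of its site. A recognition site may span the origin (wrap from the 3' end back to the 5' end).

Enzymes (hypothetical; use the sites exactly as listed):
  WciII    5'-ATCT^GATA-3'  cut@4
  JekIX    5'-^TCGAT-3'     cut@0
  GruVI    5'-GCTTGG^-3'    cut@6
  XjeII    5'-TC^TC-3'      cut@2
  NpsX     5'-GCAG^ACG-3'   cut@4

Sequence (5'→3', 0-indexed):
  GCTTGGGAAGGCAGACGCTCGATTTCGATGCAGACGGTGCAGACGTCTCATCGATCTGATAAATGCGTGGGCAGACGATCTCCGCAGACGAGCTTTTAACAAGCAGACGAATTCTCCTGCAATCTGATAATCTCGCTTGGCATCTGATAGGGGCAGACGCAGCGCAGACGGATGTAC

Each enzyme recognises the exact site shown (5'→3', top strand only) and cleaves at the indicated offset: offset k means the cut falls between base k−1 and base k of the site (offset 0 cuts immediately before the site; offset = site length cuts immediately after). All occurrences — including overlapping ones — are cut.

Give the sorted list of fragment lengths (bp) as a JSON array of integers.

[3,4,5,5,6,6,7,7,7,8,8,8,9,9,11,11,11,16,17,19]

Site scan:
  WciII ATCTGATA/4: at [53, 121, 141] ⇒ [57, 125, 145]
  JekIX TCGAT/0: at [18, 24, 50] ⇒ [18, 24, 50]
  GruVI GCTTGG/6: at [0, 134] ⇒ [6, 140]
  XjeII TCTC/2: at [45, 78, 112, 130] ⇒ [47, 80, 114, 132]
  NpsX GCAGACG/4: at [10, 29, 38, 70, 83, 102, 152, 163] ⇒ [14, 33, 42, 74, 87, 106, 156, 167]

Pooled cuts: [6, 14, 18, 24, 33, 42, 47, 50, 57, 74, 80, 87, 106, 114, 125, 132, 140, 145, 156, 167]

Fragment lengths:
  6→14: 8 bp
  14→18: 4 bp
  18→24: 6 bp
  24→33: 9 bp
  33→42: 9 bp
  42→47: 5 bp
  47→50: 3 bp
  50→57: 7 bp
  57→74: 17 bp
  74→80: 6 bp
  80→87: 7 bp
  87→106: 19 bp
  106→114: 8 bp
  114→125: 11 bp
  125→132: 7 bp
  132→140: 8 bp
  140→145: 5 bp
  145→156: 11 bp
  156→167: 11 bp
  167→6 (wrap): 177-167+6 = 16 bp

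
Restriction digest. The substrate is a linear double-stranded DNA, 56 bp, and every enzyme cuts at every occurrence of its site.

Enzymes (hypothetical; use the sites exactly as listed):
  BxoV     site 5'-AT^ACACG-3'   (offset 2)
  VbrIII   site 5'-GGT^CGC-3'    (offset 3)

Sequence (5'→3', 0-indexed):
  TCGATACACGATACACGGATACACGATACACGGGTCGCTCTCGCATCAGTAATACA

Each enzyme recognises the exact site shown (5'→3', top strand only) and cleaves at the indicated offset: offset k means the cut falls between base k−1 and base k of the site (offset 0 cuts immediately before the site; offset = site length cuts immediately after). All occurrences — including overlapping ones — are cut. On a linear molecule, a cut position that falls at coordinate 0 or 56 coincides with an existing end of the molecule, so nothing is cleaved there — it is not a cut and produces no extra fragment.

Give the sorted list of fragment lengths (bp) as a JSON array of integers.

Scan for sites:
  BxoV ATACACG/2: at [3, 10, 18, 25] ⇒ [5, 12, 20, 27]
  VbrIII GGTCGC/3: at [32] ⇒ [35]

All cut coordinates (distinct, sorted): [5, 12, 20, 27, 35]

Fragment lengths:
  [0,5): 5 bp
  [5,12): 7 bp
  [12,20): 8 bp
  [20,27): 7 bp
  [27,35): 8 bp
  [35,56): 21 bp

[5,7,7,8,8,21]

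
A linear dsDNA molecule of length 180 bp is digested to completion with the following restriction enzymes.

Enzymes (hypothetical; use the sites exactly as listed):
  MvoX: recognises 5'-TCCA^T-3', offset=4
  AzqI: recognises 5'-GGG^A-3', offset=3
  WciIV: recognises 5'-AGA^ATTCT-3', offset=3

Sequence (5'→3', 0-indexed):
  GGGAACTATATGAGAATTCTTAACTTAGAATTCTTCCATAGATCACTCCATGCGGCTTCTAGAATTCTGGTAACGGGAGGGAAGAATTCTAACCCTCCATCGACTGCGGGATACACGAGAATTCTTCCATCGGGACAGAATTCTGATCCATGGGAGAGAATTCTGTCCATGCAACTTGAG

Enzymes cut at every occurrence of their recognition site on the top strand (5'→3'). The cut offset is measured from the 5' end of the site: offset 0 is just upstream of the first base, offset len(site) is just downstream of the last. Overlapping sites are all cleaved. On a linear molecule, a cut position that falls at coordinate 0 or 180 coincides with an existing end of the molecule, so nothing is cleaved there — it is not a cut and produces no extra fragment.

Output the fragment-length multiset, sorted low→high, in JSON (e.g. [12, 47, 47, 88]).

Site scan:
  MvoX TCCAT/4: at [34, 46, 95, 125, 146, 165] ⇒ [38, 50, 99, 129, 150, 169]
  AzqI GGGA/3: at [0, 74, 78, 107, 131, 151] ⇒ [3, 77, 81, 110, 134, 154]
  WciIV AGAATTCT/3: at [12, 26, 60, 82, 117, 136, 156] ⇒ [15, 29, 63, 85, 120, 139, 159]

Pooled cuts: [3, 15, 29, 38, 50, 63, 77, 81, 85, 99, 110, 120, 129, 134, 139, 150, 154, 159, 169]

Fragment lengths:
  [0,3): 3 bp
  [3,15): 12 bp
  [15,29): 14 bp
  [29,38): 9 bp
  [38,50): 12 bp
  [50,63): 13 bp
  [63,77): 14 bp
  [77,81): 4 bp
  [81,85): 4 bp
  [85,99): 14 bp
  [99,110): 11 bp
  [110,120): 10 bp
  [120,129): 9 bp
  [129,134): 5 bp
  [134,139): 5 bp
  [139,150): 11 bp
  [150,154): 4 bp
  [154,159): 5 bp
  [159,169): 10 bp
  [169,180): 11 bp

[3,4,4,4,5,5,5,9,9,10,10,11,11,11,12,12,13,14,14,14]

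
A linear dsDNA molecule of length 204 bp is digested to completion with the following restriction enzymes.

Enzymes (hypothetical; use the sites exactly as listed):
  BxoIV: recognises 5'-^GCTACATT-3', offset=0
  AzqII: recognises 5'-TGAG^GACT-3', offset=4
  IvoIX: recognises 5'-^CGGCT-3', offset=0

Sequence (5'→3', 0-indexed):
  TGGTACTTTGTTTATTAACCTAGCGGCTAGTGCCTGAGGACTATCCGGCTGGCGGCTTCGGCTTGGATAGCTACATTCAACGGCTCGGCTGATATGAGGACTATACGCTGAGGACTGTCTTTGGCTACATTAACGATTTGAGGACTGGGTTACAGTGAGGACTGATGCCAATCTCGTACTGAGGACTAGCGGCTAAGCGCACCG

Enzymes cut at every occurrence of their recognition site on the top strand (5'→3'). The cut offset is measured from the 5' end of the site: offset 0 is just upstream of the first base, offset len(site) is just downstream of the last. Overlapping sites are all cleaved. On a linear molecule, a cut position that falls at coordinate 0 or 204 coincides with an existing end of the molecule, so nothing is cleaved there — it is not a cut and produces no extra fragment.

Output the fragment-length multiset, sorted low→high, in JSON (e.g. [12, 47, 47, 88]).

[5,6,6,7,7,11,11,11,13,14,15,15,17,19,23,24]

Site scan:
  BxoIV (GCTACATT, off=0): starts [69, 123] → cuts [69, 123]
  AzqII (TGAGGACT, off=4): starts [34, 94, 108, 138, 155, 179] → cuts [38, 98, 112, 142, 159, 183]
  IvoIX (CGGCT, off=0): starts [23, 45, 52, 58, 80, 85, 189] → cuts [23, 45, 52, 58, 80, 85, 189]

Pooled cuts: [23, 38, 45, 52, 58, 69, 80, 85, 98, 112, 123, 142, 159, 183, 189]

Fragment lengths:
  [0,23): 23 bp
  [23,38): 15 bp
  [38,45): 7 bp
  [45,52): 7 bp
  [52,58): 6 bp
  [58,69): 11 bp
  [69,80): 11 bp
  [80,85): 5 bp
  [85,98): 13 bp
  [98,112): 14 bp
  [112,123): 11 bp
  [123,142): 19 bp
  [142,159): 17 bp
  [159,183): 24 bp
  [183,189): 6 bp
  [189,204): 15 bp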